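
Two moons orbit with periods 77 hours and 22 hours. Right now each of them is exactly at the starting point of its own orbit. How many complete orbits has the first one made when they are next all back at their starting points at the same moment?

They are all back at their starting positions together after one LCM of the periods.
77 = 7 × 11
22 = 2 × 11
LCM(77, 22) = 2 × 7 × 11 = 154.
Orbits for period 77: 154 / 77 = 2.

2 orbits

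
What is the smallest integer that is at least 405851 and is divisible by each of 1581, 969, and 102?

420546

The integer must be a common multiple of 1581, 969, and 102, so a multiple of their LCM.
1581 = 3 × 17 × 31
969 = 3 × 17 × 19
102 = 2 × 3 × 17
LCM(1581, 969, 102) = 2 × 3 × 17 × 19 × 31 = 60078.
Smallest multiple of 60078 that is ≥ 405851: ⌈405851/60078⌉ × 60078 = 7 × 60078 = 420546.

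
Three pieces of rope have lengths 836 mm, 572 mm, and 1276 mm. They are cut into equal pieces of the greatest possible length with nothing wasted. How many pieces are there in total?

Piece length = gcd(836, 572, 1276).
836 = 2^2 × 11 × 19
572 = 2^2 × 11 × 13
1276 = 2^2 × 11 × 29
gcd(836, 572, 1276) = 2^2 × 11 = 44.
Total pieces = 836/44 + 572/44 + 1276/44 = 19 + 13 + 29 = 61.

61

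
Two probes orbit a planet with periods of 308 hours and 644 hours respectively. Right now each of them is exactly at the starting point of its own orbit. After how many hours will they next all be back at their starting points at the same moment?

The first simultaneous occurrence is after LCM of the individual periods.
308 = 2^2 × 7 × 11
644 = 2^2 × 7 × 23
LCM(308, 644) = 2^2 × 7 × 11 × 23 = 7084.

7084 hours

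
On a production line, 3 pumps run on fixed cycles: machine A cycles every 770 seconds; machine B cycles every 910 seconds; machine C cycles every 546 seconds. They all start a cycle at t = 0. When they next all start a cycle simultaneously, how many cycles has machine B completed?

33 cycles

They are all back at their starting positions together after one LCM of the periods.
770 = 2 × 5 × 7 × 11
910 = 2 × 5 × 7 × 13
546 = 2 × 3 × 7 × 13
LCM(770, 910, 546) = 2 × 3 × 5 × 7 × 11 × 13 = 30030.
Cycles for period 910: 30030 / 910 = 33.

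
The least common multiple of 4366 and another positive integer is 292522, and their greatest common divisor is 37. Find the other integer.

gcd × lcm = product of the two integers, so the other integer is (37 × 292522) / 4366 = 2479.

2479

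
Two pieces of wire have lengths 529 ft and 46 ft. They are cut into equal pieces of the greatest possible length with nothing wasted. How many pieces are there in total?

Piece length = gcd(529, 46).
529 = 23^2
46 = 2 × 23
gcd(529, 46) = 23.
Total pieces = 529/23 + 46/23 = 23 + 2 = 25.

25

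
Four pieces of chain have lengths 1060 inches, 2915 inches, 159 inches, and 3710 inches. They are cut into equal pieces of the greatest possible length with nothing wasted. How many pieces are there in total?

Piece length = gcd(1060, 2915, 159, 3710).
1060 = 2^2 × 5 × 53
2915 = 5 × 11 × 53
159 = 3 × 53
3710 = 2 × 5 × 7 × 53
gcd(1060, 2915, 159, 3710) = 53.
Total pieces = 1060/53 + 2915/53 + 159/53 + 3710/53 = 20 + 55 + 3 + 70 = 148.

148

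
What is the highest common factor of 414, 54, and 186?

6

414 = 2 × 3^2 × 23
54 = 2 × 3^3
186 = 2 × 3 × 31
gcd(414, 54, 186) = 2 × 3 = 6.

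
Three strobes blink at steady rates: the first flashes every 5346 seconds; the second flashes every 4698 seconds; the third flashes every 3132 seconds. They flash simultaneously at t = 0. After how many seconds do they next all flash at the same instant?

They coincide at every common multiple of the periods; the first is the LCM.
5346 = 2 × 3^5 × 11
4698 = 2 × 3^4 × 29
3132 = 2^2 × 3^3 × 29
LCM(5346, 4698, 3132) = 2^2 × 3^5 × 11 × 29 = 310068.

310068 seconds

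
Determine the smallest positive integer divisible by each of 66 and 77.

462

66 = 2 × 3 × 11
77 = 7 × 11
LCM(66, 77) = 2 × 3 × 7 × 11 = 462.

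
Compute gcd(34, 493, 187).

17

34 = 2 × 17
493 = 17 × 29
187 = 11 × 17
gcd(34, 493, 187) = 17.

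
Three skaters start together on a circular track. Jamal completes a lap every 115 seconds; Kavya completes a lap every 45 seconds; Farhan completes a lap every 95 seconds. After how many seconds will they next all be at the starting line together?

The first simultaneous occurrence is after LCM of the individual periods.
115 = 5 × 23
45 = 3^2 × 5
95 = 5 × 19
LCM(115, 45, 95) = 3^2 × 5 × 19 × 23 = 19665.

19665 seconds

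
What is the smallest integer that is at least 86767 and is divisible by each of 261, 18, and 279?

97092

The integer must be a common multiple of 261, 18, and 279, so a multiple of their LCM.
261 = 3^2 × 29
18 = 2 × 3^2
279 = 3^2 × 31
LCM(261, 18, 279) = 2 × 3^2 × 29 × 31 = 16182.
Smallest multiple of 16182 that is ≥ 86767: ⌈86767/16182⌉ × 16182 = 6 × 16182 = 97092.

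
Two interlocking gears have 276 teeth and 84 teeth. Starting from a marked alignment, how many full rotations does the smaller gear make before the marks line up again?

23 rotations

The first common completion time is the LCM of the periods.
276 = 2^2 × 3 × 23
84 = 2^2 × 3 × 7
LCM(276, 84) = 2^2 × 3 × 7 × 23 = 1932.
Rotations for period 84: 1932 / 84 = 23.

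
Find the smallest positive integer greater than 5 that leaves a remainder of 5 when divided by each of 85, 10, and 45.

1535

N − 5 must be a common multiple of 85, 10, and 45.
85 = 5 × 17
10 = 2 × 5
45 = 3^2 × 5
LCM(85, 10, 45) = 2 × 3^2 × 5 × 17 = 1530.
Smallest N > 5 is LCM + 5 = 1530 + 5 = 1535.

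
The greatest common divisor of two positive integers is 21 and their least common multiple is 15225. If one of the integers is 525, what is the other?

609

For two integers, gcd × lcm = product, so the other is (21 × 15225) / 525 = 319725 / 525 = 609.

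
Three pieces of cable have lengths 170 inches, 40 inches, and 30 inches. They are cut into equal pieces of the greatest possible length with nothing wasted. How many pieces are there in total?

24

Piece length = gcd(170, 40, 30).
170 = 2 × 5 × 17
40 = 2^3 × 5
30 = 2 × 3 × 5
gcd(170, 40, 30) = 2 × 5 = 10.
Total pieces = 170/10 + 40/10 + 30/10 = 17 + 4 + 3 = 24.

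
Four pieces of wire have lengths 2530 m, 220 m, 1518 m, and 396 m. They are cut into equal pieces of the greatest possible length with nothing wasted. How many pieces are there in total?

212

Piece length = gcd(2530, 220, 1518, 396).
2530 = 2 × 5 × 11 × 23
220 = 2^2 × 5 × 11
1518 = 2 × 3 × 11 × 23
396 = 2^2 × 3^2 × 11
gcd(2530, 220, 1518, 396) = 2 × 11 = 22.
Total pieces = 2530/22 + 220/22 + 1518/22 + 396/22 = 115 + 10 + 69 + 18 = 212.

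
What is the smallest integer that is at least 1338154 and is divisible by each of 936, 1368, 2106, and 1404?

The integer must be a common multiple of 936, 1368, 2106, and 1404, so a multiple of their LCM.
936 = 2^3 × 3^2 × 13
1368 = 2^3 × 3^2 × 19
2106 = 2 × 3^4 × 13
1404 = 2^2 × 3^3 × 13
LCM(936, 1368, 2106, 1404) = 2^3 × 3^4 × 13 × 19 = 160056.
Smallest multiple of 160056 that is ≥ 1338154: ⌈1338154/160056⌉ × 160056 = 9 × 160056 = 1440504.

1440504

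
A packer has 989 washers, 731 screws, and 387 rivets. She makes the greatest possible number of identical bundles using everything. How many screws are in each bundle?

17

Number of bundles = gcd(989, 731, 387).
989 = 23 × 43
731 = 17 × 43
387 = 3^2 × 43
gcd(989, 731, 387) = 43.
screws per bundle = 731 / 43 = 17.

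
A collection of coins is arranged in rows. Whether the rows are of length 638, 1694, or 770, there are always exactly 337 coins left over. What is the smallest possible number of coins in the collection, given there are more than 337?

N − 337 must be a common multiple of 638, 1694, and 770.
638 = 2 × 11 × 29
1694 = 2 × 7 × 11^2
770 = 2 × 5 × 7 × 11
LCM(638, 1694, 770) = 2 × 5 × 7 × 11^2 × 29 = 245630.
Smallest N > 337 is LCM + 337 = 245630 + 337 = 245967.

245967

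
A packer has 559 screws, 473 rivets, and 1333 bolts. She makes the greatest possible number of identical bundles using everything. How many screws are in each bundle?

13

Number of bundles = gcd(559, 473, 1333).
559 = 13 × 43
473 = 11 × 43
1333 = 31 × 43
gcd(559, 473, 1333) = 43.
screws per bundle = 559 / 43 = 13.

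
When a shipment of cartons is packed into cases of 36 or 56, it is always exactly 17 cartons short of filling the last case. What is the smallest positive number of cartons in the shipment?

487

Being 17 short of a full case of size k means N ≡ −17 (mod k), i.e. N + 17 is a multiple of each size.
36 = 2^2 × 3^2
56 = 2^3 × 7
LCM(36, 56) = 2^3 × 3^2 × 7 = 504.
Smallest positive N is 504 − 17 = 487.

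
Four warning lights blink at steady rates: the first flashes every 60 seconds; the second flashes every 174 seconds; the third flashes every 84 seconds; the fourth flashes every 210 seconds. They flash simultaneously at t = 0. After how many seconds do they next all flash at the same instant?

12180 seconds

We need the least common multiple of the intervals.
60 = 2^2 × 3 × 5
174 = 2 × 3 × 29
84 = 2^2 × 3 × 7
210 = 2 × 3 × 5 × 7
LCM(60, 174, 84, 210) = 2^2 × 3 × 5 × 7 × 29 = 12180.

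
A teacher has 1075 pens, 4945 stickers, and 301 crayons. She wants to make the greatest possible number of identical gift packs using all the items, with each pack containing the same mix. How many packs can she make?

The pack count must divide each quantity, so the greatest is gcd(1075, 4945, 301).
1075 = 5^2 × 43
4945 = 5 × 23 × 43
301 = 7 × 43
gcd(1075, 4945, 301) = 43.

43 packs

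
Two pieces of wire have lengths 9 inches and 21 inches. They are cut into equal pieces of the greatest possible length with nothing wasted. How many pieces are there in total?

Piece length = gcd(9, 21).
9 = 3^2
21 = 3 × 7
gcd(9, 21) = 3.
Total pieces = 9/3 + 21/3 = 3 + 7 = 10.

10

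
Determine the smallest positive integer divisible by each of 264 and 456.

264 = 2^3 × 3 × 11
456 = 2^3 × 3 × 19
LCM(264, 456) = 2^3 × 3 × 11 × 19 = 5016.

5016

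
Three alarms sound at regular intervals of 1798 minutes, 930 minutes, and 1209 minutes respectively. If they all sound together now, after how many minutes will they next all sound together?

350610 minutes

The first simultaneous occurrence is after LCM of the individual periods.
1798 = 2 × 29 × 31
930 = 2 × 3 × 5 × 31
1209 = 3 × 13 × 31
LCM(1798, 930, 1209) = 2 × 3 × 5 × 13 × 29 × 31 = 350610.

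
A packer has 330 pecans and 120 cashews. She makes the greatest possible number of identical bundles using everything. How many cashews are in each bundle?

4

Number of bundles = gcd(330, 120).
330 = 2 × 3 × 5 × 11
120 = 2^3 × 3 × 5
gcd(330, 120) = 2 × 3 × 5 = 30.
cashews per bundle = 120 / 30 = 4.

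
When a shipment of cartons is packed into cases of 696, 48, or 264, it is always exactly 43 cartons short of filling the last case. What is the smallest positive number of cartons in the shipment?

15269

Being 43 short of a full case of size k means N ≡ −43 (mod k), i.e. N + 43 is a multiple of each size.
696 = 2^3 × 3 × 29
48 = 2^4 × 3
264 = 2^3 × 3 × 11
LCM(696, 48, 264) = 2^4 × 3 × 11 × 29 = 15312.
Smallest positive N is 15312 − 43 = 15269.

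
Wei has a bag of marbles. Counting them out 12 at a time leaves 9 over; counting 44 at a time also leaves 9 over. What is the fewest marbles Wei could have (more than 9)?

141

N − 9 must be a common multiple of 12 and 44.
12 = 2^2 × 3
44 = 2^2 × 11
LCM(12, 44) = 2^2 × 3 × 11 = 132.
Smallest N > 9 is LCM + 9 = 132 + 9 = 141.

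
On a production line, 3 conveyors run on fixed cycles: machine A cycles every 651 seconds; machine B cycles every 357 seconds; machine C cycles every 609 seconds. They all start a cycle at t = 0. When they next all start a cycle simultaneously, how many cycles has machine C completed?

527 cycles

They are all back at their starting positions together after one LCM of the periods.
651 = 3 × 7 × 31
357 = 3 × 7 × 17
609 = 3 × 7 × 29
LCM(651, 357, 609) = 3 × 7 × 17 × 29 × 31 = 320943.
Cycles for period 609: 320943 / 609 = 527.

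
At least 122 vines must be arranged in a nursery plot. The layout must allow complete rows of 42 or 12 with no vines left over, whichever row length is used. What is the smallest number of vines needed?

168

The number of vines must be a common multiple of 42 and 12, so a multiple of their LCM.
42 = 2 × 3 × 7
12 = 2^2 × 3
LCM(42, 12) = 2^2 × 3 × 7 = 84.
Smallest multiple of 84 that is ≥ 122: ⌈122/84⌉ × 84 = 2 × 84 = 168.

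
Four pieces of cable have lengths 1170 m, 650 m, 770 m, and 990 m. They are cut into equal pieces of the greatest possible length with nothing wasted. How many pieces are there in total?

Piece length = gcd(1170, 650, 770, 990).
1170 = 2 × 3^2 × 5 × 13
650 = 2 × 5^2 × 13
770 = 2 × 5 × 7 × 11
990 = 2 × 3^2 × 5 × 11
gcd(1170, 650, 770, 990) = 2 × 5 = 10.
Total pieces = 1170/10 + 650/10 + 770/10 + 990/10 = 117 + 65 + 77 + 99 = 358.

358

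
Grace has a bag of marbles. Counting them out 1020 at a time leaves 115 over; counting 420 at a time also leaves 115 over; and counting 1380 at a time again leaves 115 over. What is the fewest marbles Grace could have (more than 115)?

164335

N − 115 must be a common multiple of 1020, 420, and 1380.
1020 = 2^2 × 3 × 5 × 17
420 = 2^2 × 3 × 5 × 7
1380 = 2^2 × 3 × 5 × 23
LCM(1020, 420, 1380) = 2^2 × 3 × 5 × 7 × 17 × 23 = 164220.
Smallest N > 115 is LCM + 115 = 164220 + 115 = 164335.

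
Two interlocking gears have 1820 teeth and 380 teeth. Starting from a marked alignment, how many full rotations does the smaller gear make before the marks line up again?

91 rotations

All finish a whole number of cycles simultaneously at t = LCM of the periods.
1820 = 2^2 × 5 × 7 × 13
380 = 2^2 × 5 × 19
LCM(1820, 380) = 2^2 × 5 × 7 × 13 × 19 = 34580.
Rotations for period 380: 34580 / 380 = 91.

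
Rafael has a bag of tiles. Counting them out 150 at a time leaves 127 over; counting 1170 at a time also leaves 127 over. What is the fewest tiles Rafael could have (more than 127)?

5977

N − 127 must be a common multiple of 150 and 1170.
150 = 2 × 3 × 5^2
1170 = 2 × 3^2 × 5 × 13
LCM(150, 1170) = 2 × 3^2 × 5^2 × 13 = 5850.
Smallest N > 127 is LCM + 127 = 5850 + 127 = 5977.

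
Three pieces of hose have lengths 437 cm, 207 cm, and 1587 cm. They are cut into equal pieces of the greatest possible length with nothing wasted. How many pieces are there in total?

97

Piece length = gcd(437, 207, 1587).
437 = 19 × 23
207 = 3^2 × 23
1587 = 3 × 23^2
gcd(437, 207, 1587) = 23.
Total pieces = 437/23 + 207/23 + 1587/23 = 19 + 9 + 69 = 97.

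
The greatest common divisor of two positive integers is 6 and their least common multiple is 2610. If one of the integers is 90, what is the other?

174

For two integers, gcd × lcm = product, so the other is (6 × 2610) / 90 = 15660 / 90 = 174.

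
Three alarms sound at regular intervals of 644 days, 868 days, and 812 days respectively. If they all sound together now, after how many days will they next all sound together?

578956 days

We need the least common multiple of the intervals.
644 = 2^2 × 7 × 23
868 = 2^2 × 7 × 31
812 = 2^2 × 7 × 29
LCM(644, 868, 812) = 2^2 × 7 × 23 × 29 × 31 = 578956.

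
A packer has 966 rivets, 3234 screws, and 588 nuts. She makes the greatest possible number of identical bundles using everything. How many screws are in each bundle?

Number of bundles = gcd(966, 3234, 588).
966 = 2 × 3 × 7 × 23
3234 = 2 × 3 × 7^2 × 11
588 = 2^2 × 3 × 7^2
gcd(966, 3234, 588) = 2 × 3 × 7 = 42.
screws per bundle = 3234 / 42 = 77.

77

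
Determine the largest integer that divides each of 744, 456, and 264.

744 = 2^3 × 3 × 31
456 = 2^3 × 3 × 19
264 = 2^3 × 3 × 11
gcd(744, 456, 264) = 2^3 × 3 = 24.

24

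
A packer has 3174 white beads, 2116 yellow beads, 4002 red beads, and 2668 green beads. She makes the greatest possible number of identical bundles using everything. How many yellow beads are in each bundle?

46

Number of bundles = gcd(3174, 2116, 4002, 2668).
3174 = 2 × 3 × 23^2
2116 = 2^2 × 23^2
4002 = 2 × 3 × 23 × 29
2668 = 2^2 × 23 × 29
gcd(3174, 2116, 4002, 2668) = 2 × 23 = 46.
yellow beads per bundle = 2116 / 46 = 46.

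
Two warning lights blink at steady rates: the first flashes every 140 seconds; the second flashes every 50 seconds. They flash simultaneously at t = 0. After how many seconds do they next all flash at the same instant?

700 seconds

They coincide at every common multiple of the periods; the first is the LCM.
140 = 2^2 × 5 × 7
50 = 2 × 5^2
LCM(140, 50) = 2^2 × 5^2 × 7 = 700.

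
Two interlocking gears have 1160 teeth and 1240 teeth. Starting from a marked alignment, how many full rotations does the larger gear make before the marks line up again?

29 rotations

The first common completion time is the LCM of the periods.
1160 = 2^3 × 5 × 29
1240 = 2^3 × 5 × 31
LCM(1160, 1240) = 2^3 × 5 × 29 × 31 = 35960.
Rotations for period 1240: 35960 / 1240 = 29.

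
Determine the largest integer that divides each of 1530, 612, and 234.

1530 = 2 × 3^2 × 5 × 17
612 = 2^2 × 3^2 × 17
234 = 2 × 3^2 × 13
gcd(1530, 612, 234) = 2 × 3^2 = 18.

18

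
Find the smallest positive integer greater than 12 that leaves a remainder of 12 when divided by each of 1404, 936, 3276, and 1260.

N − 12 must be a common multiple of 1404, 936, 3276, and 1260.
1404 = 2^2 × 3^3 × 13
936 = 2^3 × 3^2 × 13
3276 = 2^2 × 3^2 × 7 × 13
1260 = 2^2 × 3^2 × 5 × 7
LCM(1404, 936, 3276, 1260) = 2^3 × 3^3 × 5 × 7 × 13 = 98280.
Smallest N > 12 is LCM + 12 = 98280 + 12 = 98292.

98292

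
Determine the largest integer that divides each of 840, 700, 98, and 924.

840 = 2^3 × 3 × 5 × 7
700 = 2^2 × 5^2 × 7
98 = 2 × 7^2
924 = 2^2 × 3 × 7 × 11
gcd(840, 700, 98, 924) = 2 × 7 = 14.

14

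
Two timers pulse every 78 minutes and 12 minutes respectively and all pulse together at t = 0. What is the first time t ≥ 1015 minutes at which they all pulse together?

1092 minutes

Joint pulses occur at multiples of LCM(78, 12).
78 = 2 × 3 × 13
12 = 2^2 × 3
LCM(78, 12) = 2^2 × 3 × 13 = 156.
Smallest multiple of 156 that is ≥ 1015: ⌈1015/156⌉ × 156 = 7 × 156 = 1092.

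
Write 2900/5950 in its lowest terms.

2900 = 2^2 × 5^2 × 29
5950 = 2 × 5^2 × 7 × 17
gcd(2900, 5950) = 2 × 5^2 = 50.
Divide numerator and denominator by 50: 2900/5950 = 58/119.

58/119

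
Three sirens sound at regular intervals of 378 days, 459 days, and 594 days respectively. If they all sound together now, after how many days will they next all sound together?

70686 days

They coincide at every common multiple of the periods; the first is the LCM.
378 = 2 × 3^3 × 7
459 = 3^3 × 17
594 = 2 × 3^3 × 11
LCM(378, 459, 594) = 2 × 3^3 × 7 × 11 × 17 = 70686.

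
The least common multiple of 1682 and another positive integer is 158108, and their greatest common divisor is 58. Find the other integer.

gcd × lcm = product of the two integers, so the other integer is (58 × 158108) / 1682 = 5452.

5452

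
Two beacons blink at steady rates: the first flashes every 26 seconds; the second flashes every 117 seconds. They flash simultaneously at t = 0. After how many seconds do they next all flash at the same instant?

234 seconds

The first simultaneous occurrence is after LCM of the individual periods.
26 = 2 × 13
117 = 3^2 × 13
LCM(26, 117) = 2 × 3^2 × 13 = 234.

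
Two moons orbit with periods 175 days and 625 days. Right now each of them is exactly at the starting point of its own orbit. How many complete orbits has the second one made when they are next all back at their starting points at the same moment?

7 orbits

The first common completion time is the LCM of the periods.
175 = 5^2 × 7
625 = 5^4
LCM(175, 625) = 5^4 × 7 = 4375.
Orbits for period 625: 4375 / 625 = 7.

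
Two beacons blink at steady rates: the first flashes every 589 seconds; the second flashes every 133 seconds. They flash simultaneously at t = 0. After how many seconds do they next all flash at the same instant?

The first simultaneous occurrence is after LCM of the individual periods.
589 = 19 × 31
133 = 7 × 19
LCM(589, 133) = 7 × 19 × 31 = 4123.

4123 seconds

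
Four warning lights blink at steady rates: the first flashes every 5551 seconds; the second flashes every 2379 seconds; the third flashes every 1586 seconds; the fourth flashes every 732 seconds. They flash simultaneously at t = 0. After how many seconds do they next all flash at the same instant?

They coincide at every common multiple of the periods; the first is the LCM.
5551 = 7 × 13 × 61
2379 = 3 × 13 × 61
1586 = 2 × 13 × 61
732 = 2^2 × 3 × 61
LCM(5551, 2379, 1586, 732) = 2^2 × 3 × 7 × 13 × 61 = 66612.

66612 seconds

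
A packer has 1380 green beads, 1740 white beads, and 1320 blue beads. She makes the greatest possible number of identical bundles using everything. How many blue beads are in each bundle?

Number of bundles = gcd(1380, 1740, 1320).
1380 = 2^2 × 3 × 5 × 23
1740 = 2^2 × 3 × 5 × 29
1320 = 2^3 × 3 × 5 × 11
gcd(1380, 1740, 1320) = 2^2 × 3 × 5 = 60.
blue beads per bundle = 1320 / 60 = 22.

22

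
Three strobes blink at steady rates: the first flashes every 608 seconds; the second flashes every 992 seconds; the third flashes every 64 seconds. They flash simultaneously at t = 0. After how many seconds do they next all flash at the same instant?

37696 seconds

The first simultaneous occurrence is after LCM of the individual periods.
608 = 2^5 × 19
992 = 2^5 × 31
64 = 2^6
LCM(608, 992, 64) = 2^6 × 19 × 31 = 37696.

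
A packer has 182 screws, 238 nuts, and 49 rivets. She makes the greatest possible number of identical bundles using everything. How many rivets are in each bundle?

Number of bundles = gcd(182, 238, 49).
182 = 2 × 7 × 13
238 = 2 × 7 × 17
49 = 7^2
gcd(182, 238, 49) = 7.
rivets per bundle = 49 / 7 = 7.

7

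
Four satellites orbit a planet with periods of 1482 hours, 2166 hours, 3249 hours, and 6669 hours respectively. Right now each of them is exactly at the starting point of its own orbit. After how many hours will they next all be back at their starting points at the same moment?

253422 hours

The first simultaneous occurrence is after LCM of the individual periods.
1482 = 2 × 3 × 13 × 19
2166 = 2 × 3 × 19^2
3249 = 3^2 × 19^2
6669 = 3^3 × 13 × 19
LCM(1482, 2166, 3249, 6669) = 2 × 3^3 × 13 × 19^2 = 253422.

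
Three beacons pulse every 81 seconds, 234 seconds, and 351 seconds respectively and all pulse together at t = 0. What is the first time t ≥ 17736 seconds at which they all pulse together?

Joint pulses occur at multiples of LCM(81, 234, 351).
81 = 3^4
234 = 2 × 3^2 × 13
351 = 3^3 × 13
LCM(81, 234, 351) = 2 × 3^4 × 13 = 2106.
Smallest multiple of 2106 that is ≥ 17736: ⌈17736/2106⌉ × 2106 = 9 × 2106 = 18954.

18954 seconds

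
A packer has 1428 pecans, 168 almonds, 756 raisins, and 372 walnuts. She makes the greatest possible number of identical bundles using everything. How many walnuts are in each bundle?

31

Number of bundles = gcd(1428, 168, 756, 372).
1428 = 2^2 × 3 × 7 × 17
168 = 2^3 × 3 × 7
756 = 2^2 × 3^3 × 7
372 = 2^2 × 3 × 31
gcd(1428, 168, 756, 372) = 2^2 × 3 = 12.
walnuts per bundle = 372 / 12 = 31.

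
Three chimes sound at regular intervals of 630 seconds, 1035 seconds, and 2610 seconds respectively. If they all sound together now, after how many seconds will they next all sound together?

420210 seconds

They coincide at every common multiple of the periods; the first is the LCM.
630 = 2 × 3^2 × 5 × 7
1035 = 3^2 × 5 × 23
2610 = 2 × 3^2 × 5 × 29
LCM(630, 1035, 2610) = 2 × 3^2 × 5 × 7 × 23 × 29 = 420210.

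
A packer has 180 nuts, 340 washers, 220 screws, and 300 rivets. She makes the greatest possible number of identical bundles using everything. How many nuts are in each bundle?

9

Number of bundles = gcd(180, 340, 220, 300).
180 = 2^2 × 3^2 × 5
340 = 2^2 × 5 × 17
220 = 2^2 × 5 × 11
300 = 2^2 × 3 × 5^2
gcd(180, 340, 220, 300) = 2^2 × 5 = 20.
nuts per bundle = 180 / 20 = 9.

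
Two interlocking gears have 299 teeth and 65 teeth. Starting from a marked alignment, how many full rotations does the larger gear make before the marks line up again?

5 rotations

They are all back at their starting positions together after one LCM of the periods.
299 = 13 × 23
65 = 5 × 13
LCM(299, 65) = 5 × 13 × 23 = 1495.
Rotations for period 299: 1495 / 299 = 5.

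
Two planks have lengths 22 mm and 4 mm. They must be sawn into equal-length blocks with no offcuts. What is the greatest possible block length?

The block length must divide every plank, so the greatest is gcd(22, 4).
22 = 2 × 11
4 = 2^2
gcd(22, 4) = 2.

2 mm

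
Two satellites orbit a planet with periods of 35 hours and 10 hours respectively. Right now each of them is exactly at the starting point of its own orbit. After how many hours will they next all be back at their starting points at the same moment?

70 hours

The first simultaneous occurrence is after LCM of the individual periods.
35 = 5 × 7
10 = 2 × 5
LCM(35, 10) = 2 × 5 × 7 = 70.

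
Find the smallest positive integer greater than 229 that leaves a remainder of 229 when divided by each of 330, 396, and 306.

33889

N − 229 must be a common multiple of 330, 396, and 306.
330 = 2 × 3 × 5 × 11
396 = 2^2 × 3^2 × 11
306 = 2 × 3^2 × 17
LCM(330, 396, 306) = 2^2 × 3^2 × 5 × 11 × 17 = 33660.
Smallest N > 229 is LCM + 229 = 33660 + 229 = 33889.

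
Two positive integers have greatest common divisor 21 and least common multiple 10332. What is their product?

216972

For any two positive integers, gcd × lcm = product = 21 × 10332 = 216972.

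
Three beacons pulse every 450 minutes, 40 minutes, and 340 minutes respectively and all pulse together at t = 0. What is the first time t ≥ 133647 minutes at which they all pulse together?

Joint pulses occur at multiples of LCM(450, 40, 340).
450 = 2 × 3^2 × 5^2
40 = 2^3 × 5
340 = 2^2 × 5 × 17
LCM(450, 40, 340) = 2^3 × 3^2 × 5^2 × 17 = 30600.
Smallest multiple of 30600 that is ≥ 133647: ⌈133647/30600⌉ × 30600 = 5 × 30600 = 153000.

153000 minutes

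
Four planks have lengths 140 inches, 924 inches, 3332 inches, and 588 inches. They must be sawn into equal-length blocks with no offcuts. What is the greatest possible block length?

28 inches

This is the greatest common divisor of 140, 924, 3332, and 588.
140 = 2^2 × 5 × 7
924 = 2^2 × 3 × 7 × 11
3332 = 2^2 × 7^2 × 17
588 = 2^2 × 3 × 7^2
gcd(140, 924, 3332, 588) = 2^2 × 7 = 28.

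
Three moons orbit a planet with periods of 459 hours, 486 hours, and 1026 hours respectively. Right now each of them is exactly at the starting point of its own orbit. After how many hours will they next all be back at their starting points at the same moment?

156978 hours

They coincide at every common multiple of the periods; the first is the LCM.
459 = 3^3 × 17
486 = 2 × 3^5
1026 = 2 × 3^3 × 19
LCM(459, 486, 1026) = 2 × 3^5 × 17 × 19 = 156978.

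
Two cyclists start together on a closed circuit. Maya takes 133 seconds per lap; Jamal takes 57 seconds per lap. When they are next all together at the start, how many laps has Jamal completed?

7 laps

They are all back at their starting positions together after one LCM of the periods.
133 = 7 × 19
57 = 3 × 19
LCM(133, 57) = 3 × 7 × 19 = 399.
Laps for period 57: 399 / 57 = 7.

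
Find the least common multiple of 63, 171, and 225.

29925

63 = 3^2 × 7
171 = 3^2 × 19
225 = 3^2 × 5^2
LCM(63, 171, 225) = 3^2 × 5^2 × 7 × 19 = 29925.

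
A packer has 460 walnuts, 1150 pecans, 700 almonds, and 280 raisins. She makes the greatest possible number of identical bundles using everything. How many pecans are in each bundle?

115

Number of bundles = gcd(460, 1150, 700, 280).
460 = 2^2 × 5 × 23
1150 = 2 × 5^2 × 23
700 = 2^2 × 5^2 × 7
280 = 2^3 × 5 × 7
gcd(460, 1150, 700, 280) = 2 × 5 = 10.
pecans per bundle = 1150 / 10 = 115.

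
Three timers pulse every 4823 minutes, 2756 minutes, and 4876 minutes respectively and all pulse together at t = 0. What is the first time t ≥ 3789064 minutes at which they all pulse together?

3993444 minutes

Joint pulses occur at multiples of LCM(4823, 2756, 4876).
4823 = 7 × 13 × 53
2756 = 2^2 × 13 × 53
4876 = 2^2 × 23 × 53
LCM(4823, 2756, 4876) = 2^2 × 7 × 13 × 23 × 53 = 443716.
Smallest multiple of 443716 that is ≥ 3789064: ⌈3789064/443716⌉ × 443716 = 9 × 443716 = 3993444.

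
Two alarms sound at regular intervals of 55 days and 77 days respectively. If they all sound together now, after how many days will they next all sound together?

385 days

They coincide at every common multiple of the periods; the first is the LCM.
55 = 5 × 11
77 = 7 × 11
LCM(55, 77) = 5 × 7 × 11 = 385.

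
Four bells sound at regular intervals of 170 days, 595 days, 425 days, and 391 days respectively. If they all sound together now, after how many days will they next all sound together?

136850 days

They coincide at every common multiple of the periods; the first is the LCM.
170 = 2 × 5 × 17
595 = 5 × 7 × 17
425 = 5^2 × 17
391 = 17 × 23
LCM(170, 595, 425, 391) = 2 × 5^2 × 7 × 17 × 23 = 136850.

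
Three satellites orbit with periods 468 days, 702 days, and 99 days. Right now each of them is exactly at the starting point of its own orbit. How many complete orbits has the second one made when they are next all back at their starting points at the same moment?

22 orbits

They are all back at their starting positions together after one LCM of the periods.
468 = 2^2 × 3^2 × 13
702 = 2 × 3^3 × 13
99 = 3^2 × 11
LCM(468, 702, 99) = 2^2 × 3^3 × 11 × 13 = 15444.
Orbits for period 702: 15444 / 702 = 22.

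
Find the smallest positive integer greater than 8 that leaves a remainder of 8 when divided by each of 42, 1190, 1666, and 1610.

574778

N − 8 must be a common multiple of 42, 1190, 1666, and 1610.
42 = 2 × 3 × 7
1190 = 2 × 5 × 7 × 17
1666 = 2 × 7^2 × 17
1610 = 2 × 5 × 7 × 23
LCM(42, 1190, 1666, 1610) = 2 × 3 × 5 × 7^2 × 17 × 23 = 574770.
Smallest N > 8 is LCM + 8 = 574770 + 8 = 574778.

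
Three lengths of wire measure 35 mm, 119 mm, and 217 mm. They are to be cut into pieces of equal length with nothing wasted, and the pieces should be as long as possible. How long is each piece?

7 mm

Each piece length must divide every original length, so the longest possible is gcd(35, 119, 217).
35 = 5 × 7
119 = 7 × 17
217 = 7 × 31
gcd(35, 119, 217) = 7.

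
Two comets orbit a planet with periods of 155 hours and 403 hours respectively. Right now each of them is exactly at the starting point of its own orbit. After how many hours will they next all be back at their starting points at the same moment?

The first simultaneous occurrence is after LCM of the individual periods.
155 = 5 × 31
403 = 13 × 31
LCM(155, 403) = 5 × 13 × 31 = 2015.

2015 hours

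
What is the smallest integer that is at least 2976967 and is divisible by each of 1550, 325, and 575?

3244150

The integer must be a common multiple of 1550, 325, and 575, so a multiple of their LCM.
1550 = 2 × 5^2 × 31
325 = 5^2 × 13
575 = 5^2 × 23
LCM(1550, 325, 575) = 2 × 5^2 × 13 × 23 × 31 = 463450.
Smallest multiple of 463450 that is ≥ 2976967: ⌈2976967/463450⌉ × 463450 = 7 × 463450 = 3244150.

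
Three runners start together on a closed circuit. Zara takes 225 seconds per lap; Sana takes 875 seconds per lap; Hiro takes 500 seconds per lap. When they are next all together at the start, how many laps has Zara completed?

All finish a whole number of cycles simultaneously at t = LCM of the periods.
225 = 3^2 × 5^2
875 = 5^3 × 7
500 = 2^2 × 5^3
LCM(225, 875, 500) = 2^2 × 3^2 × 5^3 × 7 = 31500.
Laps for period 225: 31500 / 225 = 140.

140 laps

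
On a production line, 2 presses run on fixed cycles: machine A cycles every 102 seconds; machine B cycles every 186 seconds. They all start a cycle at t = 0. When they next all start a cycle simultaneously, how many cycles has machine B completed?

The first common completion time is the LCM of the periods.
102 = 2 × 3 × 17
186 = 2 × 3 × 31
LCM(102, 186) = 2 × 3 × 17 × 31 = 3162.
Cycles for period 186: 3162 / 186 = 17.

17 cycles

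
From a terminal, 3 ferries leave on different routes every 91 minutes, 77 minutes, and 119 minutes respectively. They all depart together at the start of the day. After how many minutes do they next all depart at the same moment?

We need the least common multiple of the intervals.
91 = 7 × 13
77 = 7 × 11
119 = 7 × 17
LCM(91, 77, 119) = 7 × 11 × 13 × 17 = 17017.

17017 minutes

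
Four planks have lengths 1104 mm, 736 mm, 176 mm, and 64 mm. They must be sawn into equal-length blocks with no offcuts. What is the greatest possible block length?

16 mm

This is the greatest common divisor of 1104, 736, 176, and 64.
1104 = 2^4 × 3 × 23
736 = 2^5 × 23
176 = 2^4 × 11
64 = 2^6
gcd(1104, 736, 176, 64) = 2^4 = 16.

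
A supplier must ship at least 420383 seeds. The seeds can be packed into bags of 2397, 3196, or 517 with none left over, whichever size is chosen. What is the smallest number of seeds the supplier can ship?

The number of seeds must be a common multiple of 2397, 3196, and 517, so a multiple of their LCM.
2397 = 3 × 17 × 47
3196 = 2^2 × 17 × 47
517 = 11 × 47
LCM(2397, 3196, 517) = 2^2 × 3 × 11 × 17 × 47 = 105468.
Smallest multiple of 105468 that is ≥ 420383: ⌈420383/105468⌉ × 105468 = 4 × 105468 = 421872.

421872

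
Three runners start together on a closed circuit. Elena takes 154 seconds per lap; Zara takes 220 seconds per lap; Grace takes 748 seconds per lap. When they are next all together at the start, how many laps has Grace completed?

They are all back at their starting positions together after one LCM of the periods.
154 = 2 × 7 × 11
220 = 2^2 × 5 × 11
748 = 2^2 × 11 × 17
LCM(154, 220, 748) = 2^2 × 5 × 7 × 11 × 17 = 26180.
Laps for period 748: 26180 / 748 = 35.

35 laps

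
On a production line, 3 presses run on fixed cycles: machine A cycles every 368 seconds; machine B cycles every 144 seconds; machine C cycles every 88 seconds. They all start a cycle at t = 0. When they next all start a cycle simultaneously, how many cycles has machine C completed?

The first common completion time is the LCM of the periods.
368 = 2^4 × 23
144 = 2^4 × 3^2
88 = 2^3 × 11
LCM(368, 144, 88) = 2^4 × 3^2 × 11 × 23 = 36432.
Cycles for period 88: 36432 / 88 = 414.

414 cycles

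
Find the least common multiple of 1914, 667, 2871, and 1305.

1914 = 2 × 3 × 11 × 29
667 = 23 × 29
2871 = 3^2 × 11 × 29
1305 = 3^2 × 5 × 29
LCM(1914, 667, 2871, 1305) = 2 × 3^2 × 5 × 11 × 23 × 29 = 660330.

660330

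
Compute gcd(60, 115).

60 = 2^2 × 3 × 5
115 = 5 × 23
gcd(60, 115) = 5.

5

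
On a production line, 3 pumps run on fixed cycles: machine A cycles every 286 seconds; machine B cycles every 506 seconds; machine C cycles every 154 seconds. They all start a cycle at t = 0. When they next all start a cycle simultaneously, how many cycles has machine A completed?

161 cycles

They are all back at their starting positions together after one LCM of the periods.
286 = 2 × 11 × 13
506 = 2 × 11 × 23
154 = 2 × 7 × 11
LCM(286, 506, 154) = 2 × 7 × 11 × 13 × 23 = 46046.
Cycles for period 286: 46046 / 286 = 161.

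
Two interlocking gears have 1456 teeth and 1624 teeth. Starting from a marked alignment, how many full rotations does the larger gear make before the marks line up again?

The first common completion time is the LCM of the periods.
1456 = 2^4 × 7 × 13
1624 = 2^3 × 7 × 29
LCM(1456, 1624) = 2^4 × 7 × 13 × 29 = 42224.
Rotations for period 1624: 42224 / 1624 = 26.

26 rotations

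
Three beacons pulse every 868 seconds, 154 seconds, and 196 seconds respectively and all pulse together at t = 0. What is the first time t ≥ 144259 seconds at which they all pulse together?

Joint pulses occur at multiples of LCM(868, 154, 196).
868 = 2^2 × 7 × 31
154 = 2 × 7 × 11
196 = 2^2 × 7^2
LCM(868, 154, 196) = 2^2 × 7^2 × 11 × 31 = 66836.
Smallest multiple of 66836 that is ≥ 144259: ⌈144259/66836⌉ × 66836 = 3 × 66836 = 200508.

200508 seconds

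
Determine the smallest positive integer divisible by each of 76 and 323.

76 = 2^2 × 19
323 = 17 × 19
LCM(76, 323) = 2^2 × 17 × 19 = 1292.

1292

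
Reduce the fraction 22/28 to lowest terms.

22 = 2 × 11
28 = 2^2 × 7
gcd(22, 28) = 2.
Divide numerator and denominator by 2: 22/28 = 11/14.

11/14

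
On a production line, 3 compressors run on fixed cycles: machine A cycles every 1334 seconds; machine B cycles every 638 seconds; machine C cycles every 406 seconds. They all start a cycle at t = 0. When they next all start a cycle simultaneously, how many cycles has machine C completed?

They are all back at their starting positions together after one LCM of the periods.
1334 = 2 × 23 × 29
638 = 2 × 11 × 29
406 = 2 × 7 × 29
LCM(1334, 638, 406) = 2 × 7 × 11 × 23 × 29 = 102718.
Cycles for period 406: 102718 / 406 = 253.

253 cycles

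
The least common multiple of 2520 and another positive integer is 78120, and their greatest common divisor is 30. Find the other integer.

gcd × lcm = product of the two integers, so the other integer is (30 × 78120) / 2520 = 930.

930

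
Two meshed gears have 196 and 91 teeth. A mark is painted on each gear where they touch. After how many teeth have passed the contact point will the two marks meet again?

The first simultaneous occurrence is after LCM of the individual periods.
196 = 2^2 × 7^2
91 = 7 × 13
LCM(196, 91) = 2^2 × 7^2 × 13 = 2548.

2548 teeth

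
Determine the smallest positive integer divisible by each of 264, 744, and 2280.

264 = 2^3 × 3 × 11
744 = 2^3 × 3 × 31
2280 = 2^3 × 3 × 5 × 19
LCM(264, 744, 2280) = 2^3 × 3 × 5 × 11 × 19 × 31 = 777480.

777480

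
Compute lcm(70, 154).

770

70 = 2 × 5 × 7
154 = 2 × 7 × 11
LCM(70, 154) = 2 × 5 × 7 × 11 = 770.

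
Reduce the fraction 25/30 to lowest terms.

5/6

25 = 5^2
30 = 2 × 3 × 5
gcd(25, 30) = 5.
Divide numerator and denominator by 5: 25/30 = 5/6.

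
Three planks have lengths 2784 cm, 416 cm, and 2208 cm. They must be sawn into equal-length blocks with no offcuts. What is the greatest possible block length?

32 cm

The block length must divide every plank, so the greatest is gcd(2784, 416, 2208).
2784 = 2^5 × 3 × 29
416 = 2^5 × 13
2208 = 2^5 × 3 × 23
gcd(2784, 416, 2208) = 2^5 = 32.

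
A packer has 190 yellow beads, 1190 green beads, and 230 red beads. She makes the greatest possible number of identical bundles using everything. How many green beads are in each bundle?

Number of bundles = gcd(190, 1190, 230).
190 = 2 × 5 × 19
1190 = 2 × 5 × 7 × 17
230 = 2 × 5 × 23
gcd(190, 1190, 230) = 2 × 5 = 10.
green beads per bundle = 1190 / 10 = 119.

119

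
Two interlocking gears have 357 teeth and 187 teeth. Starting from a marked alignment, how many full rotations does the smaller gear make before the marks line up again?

21 rotations

The first common completion time is the LCM of the periods.
357 = 3 × 7 × 17
187 = 11 × 17
LCM(357, 187) = 3 × 7 × 11 × 17 = 3927.
Rotations for period 187: 3927 / 187 = 21.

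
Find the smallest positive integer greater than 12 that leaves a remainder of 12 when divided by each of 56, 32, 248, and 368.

159724

N − 12 must be a common multiple of 56, 32, 248, and 368.
56 = 2^3 × 7
32 = 2^5
248 = 2^3 × 31
368 = 2^4 × 23
LCM(56, 32, 248, 368) = 2^5 × 7 × 23 × 31 = 159712.
Smallest N > 12 is LCM + 12 = 159712 + 12 = 159724.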